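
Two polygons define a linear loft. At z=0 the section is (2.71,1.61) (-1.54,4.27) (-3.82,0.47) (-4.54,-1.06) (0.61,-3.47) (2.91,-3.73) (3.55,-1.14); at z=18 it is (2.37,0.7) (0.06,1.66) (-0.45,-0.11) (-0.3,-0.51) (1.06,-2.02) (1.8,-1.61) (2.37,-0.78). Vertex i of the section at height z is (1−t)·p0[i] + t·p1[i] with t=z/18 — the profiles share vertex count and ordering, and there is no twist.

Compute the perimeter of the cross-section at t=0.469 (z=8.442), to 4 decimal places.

Perimeter at t=0.469: 17.6180

Cross-section at t=0.469: each vertex is (1-t)·p0[i] + t·p1[i].
  v1: (1-0.469)·(2.71,1.61) + 0.469·(2.37,0.7) = (2.5505,1.1832)
  v2: (1-0.469)·(-1.54,4.27) + 0.469·(0.06,1.66) = (-0.7896,3.0459)
  v3: (1-0.469)·(-3.82,0.47) + 0.469·(-0.45,-0.11) = (-2.2395,0.1980)
  v4: (1-0.469)·(-4.54,-1.06) + 0.469·(-0.3,-0.51) = (-2.5514,-0.8021)
  v5: (1-0.469)·(0.61,-3.47) + 0.469·(1.06,-2.02) = (0.8211,-2.7900)
  v6: (1-0.469)·(2.91,-3.73) + 0.469·(1.8,-1.61) = (2.3894,-2.7357)
  v7: (1-0.469)·(3.55,-1.14) + 0.469·(2.37,-0.78) = (2.9966,-0.9712)
Perimeter = Σ |v_{i+1} − v_i|:
  edge 1→2: √(-3.3401² + 1.8627²) = 3.8244 (running 3.8244)
  edge 2→3: √(-1.4499² + -2.8479²) = 3.1958 (running 7.0202)
  edge 3→4: √(-0.3120² + -1.0000²) = 1.0476 (running 8.0677)
  edge 4→5: √(3.3725² + -1.9879²) = 3.9148 (running 11.9825)
  edge 5→6: √(1.5684² + 0.0542²) = 1.5693 (running 13.5518)
  edge 6→7: √(0.6072² + 1.7646²) = 1.8661 (running 15.4179)
  edge 7→1: √(-0.4460² + 2.1544²) = 2.2001 (running 17.6180)
Perimeter = 17.6180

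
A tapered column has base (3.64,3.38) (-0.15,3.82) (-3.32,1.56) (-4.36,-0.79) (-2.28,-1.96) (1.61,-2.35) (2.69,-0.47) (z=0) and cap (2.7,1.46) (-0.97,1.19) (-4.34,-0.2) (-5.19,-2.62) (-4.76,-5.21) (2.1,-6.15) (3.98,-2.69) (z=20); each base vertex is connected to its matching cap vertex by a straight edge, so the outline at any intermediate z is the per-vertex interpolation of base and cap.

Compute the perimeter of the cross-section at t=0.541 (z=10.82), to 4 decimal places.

Perimeter at t=0.541: 24.9838

Cross-section at t=0.541: each vertex is (1-t)·p0[i] + t·p1[i].
  v1: (1-0.541)·(3.64,3.38) + 0.541·(2.7,1.46) = (3.1315,2.3413)
  v2: (1-0.541)·(-0.15,3.82) + 0.541·(-0.97,1.19) = (-0.5936,2.3972)
  v3: (1-0.541)·(-3.32,1.56) + 0.541·(-4.34,-0.2) = (-3.8718,0.6078)
  v4: (1-0.541)·(-4.36,-0.79) + 0.541·(-5.19,-2.62) = (-4.8090,-1.7800)
  v5: (1-0.541)·(-2.28,-1.96) + 0.541·(-4.76,-5.21) = (-3.6217,-3.7182)
  v6: (1-0.541)·(1.61,-2.35) + 0.541·(2.1,-6.15) = (1.8751,-4.4058)
  v7: (1-0.541)·(2.69,-0.47) + 0.541·(3.98,-2.69) = (3.3879,-1.6710)
Perimeter = Σ |v_{i+1} − v_i|:
  edge 1→2: √(-3.7251² + 0.0559²) = 3.7255 (running 3.7255)
  edge 2→3: √(-3.2782² + -1.7893²) = 3.7347 (running 7.4602)
  edge 3→4: √(-0.9372² + -2.3879²) = 2.5652 (running 10.0254)
  edge 4→5: √(1.1874² + -1.9382²) = 2.2730 (running 12.2984)
  edge 5→6: √(5.4968² + -0.6876²) = 5.5396 (running 17.8380)
  edge 6→7: √(1.5128² + 2.7348²) = 3.1253 (running 20.9634)
  edge 7→1: √(-0.2564² + 4.0123²) = 4.0205 (running 24.9838)
Perimeter = 24.9838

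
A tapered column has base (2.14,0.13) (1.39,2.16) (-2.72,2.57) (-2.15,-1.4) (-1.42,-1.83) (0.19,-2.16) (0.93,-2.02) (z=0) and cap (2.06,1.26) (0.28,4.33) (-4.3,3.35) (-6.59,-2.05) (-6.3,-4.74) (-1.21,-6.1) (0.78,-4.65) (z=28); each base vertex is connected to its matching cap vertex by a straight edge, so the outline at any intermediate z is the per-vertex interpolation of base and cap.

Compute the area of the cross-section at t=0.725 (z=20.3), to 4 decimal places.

Area at t=0.725: 48.6808

Cross-section at t=0.725: each vertex is (1-t)·p0[i] + t·p1[i].
  v1: (1-0.725)·(2.14,0.13) + 0.725·(2.06,1.26) = (2.0820,0.9492)
  v2: (1-0.725)·(1.39,2.16) + 0.725·(0.28,4.33) = (0.5853,3.7332)
  v3: (1-0.725)·(-2.72,2.57) + 0.725·(-4.3,3.35) = (-3.8655,3.1355)
  v4: (1-0.725)·(-2.15,-1.4) + 0.725·(-6.59,-2.05) = (-5.3690,-1.8712)
  v5: (1-0.725)·(-1.42,-1.83) + 0.725·(-6.3,-4.74) = (-4.9580,-3.9398)
  v6: (1-0.725)·(0.19,-2.16) + 0.725·(-1.21,-6.1) = (-0.8250,-5.0165)
  v7: (1-0.725)·(0.93,-2.02) + 0.725·(0.78,-4.65) = (0.8213,-3.9268)
Shoelace sum Σ(x_i·y_{i+1} − x_{i+1}·y_i):
  i=1: 2.0820·3.7332 − 0.5853·0.9492 = +7.2171 (running +7.2171)
  i=2: 0.5853·3.1355 − -3.8655·3.7332 = +16.2659 (running +23.4830)
  i=3: -3.8655·-1.8712 − -5.3690·3.1355 = +24.0678 (running +47.5508)
  i=4: -5.3690·-3.9398 − -4.9580·-1.8712 = +11.8749 (running +59.4257)
  i=5: -4.9580·-5.0165 − -0.8250·-3.9398 = +21.6215 (running +81.0472)
  i=6: -0.8250·-3.9268 − 0.8213·-5.0165 = +7.3594 (running +88.4066)
  i=7: 0.8213·0.9492 − 2.0820·-3.9268 = +8.9551 (running +97.3616)
Area = |Σ|/2 = |97.3616|/2 = 48.6808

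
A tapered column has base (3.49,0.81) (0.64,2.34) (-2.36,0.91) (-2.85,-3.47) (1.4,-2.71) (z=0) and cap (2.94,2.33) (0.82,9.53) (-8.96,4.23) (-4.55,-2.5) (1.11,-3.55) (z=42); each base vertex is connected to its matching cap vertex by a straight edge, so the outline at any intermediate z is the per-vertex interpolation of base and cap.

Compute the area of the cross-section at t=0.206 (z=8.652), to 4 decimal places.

Cross-section at t=0.206: each vertex is (1-t)·p0[i] + t·p1[i].
  v1: (1-0.206)·(3.49,0.81) + 0.206·(2.94,2.33) = (3.3767,1.1231)
  v2: (1-0.206)·(0.64,2.34) + 0.206·(0.82,9.53) = (0.6771,3.8211)
  v3: (1-0.206)·(-2.36,0.91) + 0.206·(-8.96,4.23) = (-3.7196,1.5939)
  v4: (1-0.206)·(-2.85,-3.47) + 0.206·(-4.55,-2.5) = (-3.2002,-3.2702)
  v5: (1-0.206)·(1.4,-2.71) + 0.206·(1.11,-3.55) = (1.3403,-2.8830)
Shoelace sum Σ(x_i·y_{i+1} − x_{i+1}·y_i):
  i=1: 3.3767·3.8211 − 0.6771·1.1231 = +12.1424 (running +12.1424)
  i=2: 0.6771·1.5939 − -3.7196·3.8211 = +15.2923 (running +27.4347)
  i=3: -3.7196·-3.2702 − -3.2002·1.5939 = +17.2646 (running +44.6993)
  i=4: -3.2002·-2.8830 − 1.3403·-3.2702 = +13.6092 (running +58.3085)
  i=5: 1.3403·1.1231 − 3.3767·-2.8830 = +11.2404 (running +69.5490)
Area = |Σ|/2 = |69.5490|/2 = 34.7745

Area at t=0.206: 34.7745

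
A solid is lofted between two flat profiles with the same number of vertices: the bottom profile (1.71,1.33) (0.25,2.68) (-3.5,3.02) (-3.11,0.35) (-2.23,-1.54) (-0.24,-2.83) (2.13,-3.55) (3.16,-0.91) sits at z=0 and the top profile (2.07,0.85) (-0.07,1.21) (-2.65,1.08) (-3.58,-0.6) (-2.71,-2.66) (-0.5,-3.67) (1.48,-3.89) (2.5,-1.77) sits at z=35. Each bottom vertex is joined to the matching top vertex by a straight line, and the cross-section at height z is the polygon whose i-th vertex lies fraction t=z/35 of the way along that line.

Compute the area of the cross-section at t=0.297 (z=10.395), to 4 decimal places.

Cross-section at t=0.297: each vertex is (1-t)·p0[i] + t·p1[i].
  v1: (1-0.297)·(1.71,1.33) + 0.297·(2.07,0.85) = (1.8169,1.1874)
  v2: (1-0.297)·(0.25,2.68) + 0.297·(-0.07,1.21) = (0.1550,2.2434)
  v3: (1-0.297)·(-3.5,3.02) + 0.297·(-2.65,1.08) = (-3.2475,2.4438)
  v4: (1-0.297)·(-3.11,0.35) + 0.297·(-3.58,-0.6) = (-3.2496,0.0679)
  v5: (1-0.297)·(-2.23,-1.54) + 0.297·(-2.71,-2.66) = (-2.3726,-1.8726)
  v6: (1-0.297)·(-0.24,-2.83) + 0.297·(-0.5,-3.67) = (-0.3172,-3.0795)
  v7: (1-0.297)·(2.13,-3.55) + 0.297·(1.48,-3.89) = (1.9369,-3.6510)
  v8: (1-0.297)·(3.16,-0.91) + 0.297·(2.5,-1.77) = (2.9640,-1.1654)
Shoelace sum Σ(x_i·y_{i+1} − x_{i+1}·y_i):
  i=1: 1.8169·2.2434 − 0.1550·1.1874 = +3.8921 (running +3.8921)
  i=2: 0.1550·2.4438 − -3.2475·2.2434 = +7.6643 (running +11.5564)
  i=3: -3.2475·0.0679 − -3.2496·2.4438 = +7.7211 (running +19.2774)
  i=4: -3.2496·-1.8726 − -2.3726·0.0679 = +6.2463 (running +25.5237)
  i=5: -2.3726·-3.0795 − -0.3172·-1.8726 = +6.7122 (running +32.2359)
  i=6: -0.3172·-3.6510 − 1.9369·-3.0795 = +7.1230 (running +39.3589)
  i=7: 1.9369·-1.1654 − 2.9640·-3.6510 = +8.5641 (running +47.9230)
  i=8: 2.9640·1.1874 − 1.8169·-1.1654 = +5.6370 (running +53.5600)
Area = |Σ|/2 = |53.5600|/2 = 26.7800

Area at t=0.297: 26.7800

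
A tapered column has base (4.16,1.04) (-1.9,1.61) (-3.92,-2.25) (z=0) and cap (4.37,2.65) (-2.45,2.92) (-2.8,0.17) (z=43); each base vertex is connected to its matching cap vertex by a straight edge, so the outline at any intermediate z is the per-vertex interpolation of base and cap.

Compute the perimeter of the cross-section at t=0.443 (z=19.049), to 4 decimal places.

Perimeter at t=0.443: 18.2324

Cross-section at t=0.443: each vertex is (1-t)·p0[i] + t·p1[i].
  v1: (1-0.443)·(4.16,1.04) + 0.443·(4.37,2.65) = (4.2530,1.7532)
  v2: (1-0.443)·(-1.9,1.61) + 0.443·(-2.45,2.92) = (-2.1437,2.1903)
  v3: (1-0.443)·(-3.92,-2.25) + 0.443·(-2.8,0.17) = (-3.4238,-1.1779)
Perimeter = Σ |v_{i+1} − v_i|:
  edge 1→2: √(-6.3967² + 0.4371²) = 6.4116 (running 6.4116)
  edge 2→3: √(-1.2802² + -3.3683²) = 3.6033 (running 10.0149)
  edge 3→1: √(7.6769² + 2.9312²) = 8.2174 (running 18.2324)
Perimeter = 18.2324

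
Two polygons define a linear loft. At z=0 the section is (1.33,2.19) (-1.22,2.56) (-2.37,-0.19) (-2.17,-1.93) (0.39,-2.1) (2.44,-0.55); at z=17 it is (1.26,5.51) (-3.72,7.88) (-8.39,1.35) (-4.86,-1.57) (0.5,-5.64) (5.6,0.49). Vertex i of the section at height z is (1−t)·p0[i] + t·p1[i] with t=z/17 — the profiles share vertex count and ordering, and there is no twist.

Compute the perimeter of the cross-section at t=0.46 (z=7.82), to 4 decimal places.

Perimeter at t=0.46: 25.9701

Cross-section at t=0.46: each vertex is (1-t)·p0[i] + t·p1[i].
  v1: (1-0.46)·(1.33,2.19) + 0.46·(1.26,5.51) = (1.2978,3.7172)
  v2: (1-0.46)·(-1.22,2.56) + 0.46·(-3.72,7.88) = (-2.3700,5.0072)
  v3: (1-0.46)·(-2.37,-0.19) + 0.46·(-8.39,1.35) = (-5.1392,0.5184)
  v4: (1-0.46)·(-2.17,-1.93) + 0.46·(-4.86,-1.57) = (-3.4074,-1.7644)
  v5: (1-0.46)·(0.39,-2.1) + 0.46·(0.5,-5.64) = (0.4406,-3.7284)
  v6: (1-0.46)·(2.44,-0.55) + 0.46·(5.6,0.49) = (3.8936,-0.0716)
Perimeter = Σ |v_{i+1} − v_i|:
  edge 1→2: √(-3.6678² + 1.2900²) = 3.8880 (running 3.8880)
  edge 2→3: √(-2.7692² + -4.4888²) = 5.2743 (running 9.1623)
  edge 3→4: √(1.7318² + -2.2828²) = 2.8654 (running 12.0277)
  edge 4→5: √(3.8480² + -1.9640²) = 4.3202 (running 16.3479)
  edge 5→6: √(3.4530² + 3.6568²) = 5.0295 (running 21.3773)
  edge 6→1: √(-2.5958² + 3.7888²) = 4.5927 (running 25.9701)
Perimeter = 25.9701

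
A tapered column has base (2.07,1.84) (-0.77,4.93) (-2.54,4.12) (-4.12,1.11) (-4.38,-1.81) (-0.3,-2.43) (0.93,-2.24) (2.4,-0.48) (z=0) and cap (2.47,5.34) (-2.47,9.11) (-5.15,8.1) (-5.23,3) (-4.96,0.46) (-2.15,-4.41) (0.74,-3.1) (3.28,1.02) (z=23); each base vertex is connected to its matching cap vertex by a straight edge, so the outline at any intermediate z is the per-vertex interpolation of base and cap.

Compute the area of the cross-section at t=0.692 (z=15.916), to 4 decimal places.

Cross-section at t=0.692: each vertex is (1-t)·p0[i] + t·p1[i].
  v1: (1-0.692)·(2.07,1.84) + 0.692·(2.47,5.34) = (2.3468,4.2620)
  v2: (1-0.692)·(-0.77,4.93) + 0.692·(-2.47,9.11) = (-1.9464,7.8226)
  v3: (1-0.692)·(-2.54,4.12) + 0.692·(-5.15,8.1) = (-4.3461,6.8742)
  v4: (1-0.692)·(-4.12,1.11) + 0.692·(-5.23,3) = (-4.8881,2.4179)
  v5: (1-0.692)·(-4.38,-1.81) + 0.692·(-4.96,0.46) = (-4.7814,-0.2392)
  v6: (1-0.692)·(-0.3,-2.43) + 0.692·(-2.15,-4.41) = (-1.5802,-3.8002)
  v7: (1-0.692)·(0.93,-2.24) + 0.692·(0.74,-3.1) = (0.7985,-2.8351)
  v8: (1-0.692)·(2.4,-0.48) + 0.692·(3.28,1.02) = (3.0090,0.5580)
Shoelace sum Σ(x_i·y_{i+1} − x_{i+1}·y_i):
  i=1: 2.3468·7.8226 − -1.9464·4.2620 = +26.6535 (running +26.6535)
  i=2: -1.9464·6.8742 − -4.3461·7.8226 = +20.6179 (running +47.2715)
  i=3: -4.3461·2.4179 − -4.8881·6.8742 = +23.0933 (running +70.3648)
  i=4: -4.8881·-0.2392 − -4.7814·2.4179 = +12.7298 (running +83.0946)
  i=5: -4.7814·-3.8002 − -1.5802·-0.2392 = +17.7920 (running +100.8866)
  i=6: -1.5802·-2.8351 − 0.7985·-3.8002 = +7.5146 (running +108.4012)
  i=7: 0.7985·0.5580 − 3.0090·-2.8351 = +8.9763 (running +117.3775)
  i=8: 3.0090·4.2620 − 2.3468·0.5580 = +11.5147 (running +128.8922)
Area = |Σ|/2 = |128.8922|/2 = 64.4461

Area at t=0.692: 64.4461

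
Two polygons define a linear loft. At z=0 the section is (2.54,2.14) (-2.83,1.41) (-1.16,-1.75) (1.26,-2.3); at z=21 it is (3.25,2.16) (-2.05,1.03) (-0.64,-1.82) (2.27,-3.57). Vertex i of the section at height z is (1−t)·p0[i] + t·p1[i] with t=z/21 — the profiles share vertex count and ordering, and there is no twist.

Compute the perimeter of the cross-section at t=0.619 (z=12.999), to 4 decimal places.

Perimeter at t=0.619: 17.1115

Cross-section at t=0.619: each vertex is (1-t)·p0[i] + t·p1[i].
  v1: (1-0.619)·(2.54,2.14) + 0.619·(3.25,2.16) = (2.9795,2.1524)
  v2: (1-0.619)·(-2.83,1.41) + 0.619·(-2.05,1.03) = (-2.3472,1.1748)
  v3: (1-0.619)·(-1.16,-1.75) + 0.619·(-0.64,-1.82) = (-0.8381,-1.7933)
  v4: (1-0.619)·(1.26,-2.3) + 0.619·(2.27,-3.57) = (1.8852,-3.0861)
Perimeter = Σ |v_{i+1} − v_i|:
  edge 1→2: √(-5.3267² + -0.9776²) = 5.4156 (running 5.4156)
  edge 2→3: √(1.5091² + -2.9681²) = 3.3297 (running 8.7453)
  edge 3→4: √(2.7233² + -1.2928²) = 3.0146 (running 11.7599)
  edge 4→1: √(1.0943² + 5.2385²) = 5.3516 (running 17.1115)
Perimeter = 17.1115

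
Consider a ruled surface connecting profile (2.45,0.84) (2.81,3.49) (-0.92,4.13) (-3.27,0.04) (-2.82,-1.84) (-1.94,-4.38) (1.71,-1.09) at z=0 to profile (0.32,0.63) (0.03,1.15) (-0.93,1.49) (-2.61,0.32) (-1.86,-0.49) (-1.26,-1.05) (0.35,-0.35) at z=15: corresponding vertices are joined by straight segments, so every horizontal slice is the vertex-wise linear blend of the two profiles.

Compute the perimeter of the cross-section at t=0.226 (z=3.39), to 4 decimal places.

Perimeter at t=0.226: 19.3616

Cross-section at t=0.226: each vertex is (1-t)·p0[i] + t·p1[i].
  v1: (1-0.226)·(2.45,0.84) + 0.226·(0.32,0.63) = (1.9686,0.7925)
  v2: (1-0.226)·(2.81,3.49) + 0.226·(0.03,1.15) = (2.1817,2.9612)
  v3: (1-0.226)·(-0.92,4.13) + 0.226·(-0.93,1.49) = (-0.9223,3.5334)
  v4: (1-0.226)·(-3.27,0.04) + 0.226·(-2.61,0.32) = (-3.1208,0.1033)
  v5: (1-0.226)·(-2.82,-1.84) + 0.226·(-1.86,-0.49) = (-2.6030,-1.5349)
  v6: (1-0.226)·(-1.94,-4.38) + 0.226·(-1.26,-1.05) = (-1.7863,-3.6274)
  v7: (1-0.226)·(1.71,-1.09) + 0.226·(0.35,-0.35) = (1.4026,-0.9228)
Perimeter = Σ |v_{i+1} − v_i|:
  edge 1→2: √(0.2131² + 2.1686²) = 2.1791 (running 2.1791)
  edge 2→3: √(-3.1040² + 0.5722²) = 3.1563 (running 5.3353)
  edge 3→4: √(-2.1986² + -3.4301²) = 4.0742 (running 9.4096)
  edge 4→5: √(0.5178² + -1.6382²) = 1.7181 (running 11.1276)
  edge 5→6: √(0.8167² + -2.0925²) = 2.2463 (running 13.3739)
  edge 6→7: √(3.1890² + 2.7047²) = 4.1815 (running 17.5553)
  edge 7→1: √(0.5660² + 1.7153²) = 1.8063 (running 19.3616)
Perimeter = 19.3616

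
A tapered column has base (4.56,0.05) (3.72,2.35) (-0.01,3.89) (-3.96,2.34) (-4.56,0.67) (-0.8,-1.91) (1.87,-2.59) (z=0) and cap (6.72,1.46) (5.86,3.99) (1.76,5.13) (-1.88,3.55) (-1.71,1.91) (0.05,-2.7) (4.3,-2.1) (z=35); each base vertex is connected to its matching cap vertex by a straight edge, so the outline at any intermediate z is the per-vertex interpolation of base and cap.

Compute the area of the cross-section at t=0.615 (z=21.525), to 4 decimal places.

Area at t=0.615: 43.9817

Cross-section at t=0.615: each vertex is (1-t)·p0[i] + t·p1[i].
  v1: (1-0.615)·(4.56,0.05) + 0.615·(6.72,1.46) = (5.8884,0.9171)
  v2: (1-0.615)·(3.72,2.35) + 0.615·(5.86,3.99) = (5.0361,3.3586)
  v3: (1-0.615)·(-0.01,3.89) + 0.615·(1.76,5.13) = (1.0786,4.6526)
  v4: (1-0.615)·(-3.96,2.34) + 0.615·(-1.88,3.55) = (-2.6808,3.0841)
  v5: (1-0.615)·(-4.56,0.67) + 0.615·(-1.71,1.91) = (-2.8072,1.4326)
  v6: (1-0.615)·(-0.8,-1.91) + 0.615·(0.05,-2.7) = (-0.2773,-2.3959)
  v7: (1-0.615)·(1.87,-2.59) + 0.615·(4.3,-2.1) = (3.3644,-2.2887)
Shoelace sum Σ(x_i·y_{i+1} − x_{i+1}·y_i):
  i=1: 5.8884·3.3586 − 5.0361·0.9171 = +15.1579 (running +15.1579)
  i=2: 5.0361·4.6526 − 1.0786·3.3586 = +19.8085 (running +34.9665)
  i=3: 1.0786·3.0841 − -2.6808·4.6526 = +15.7991 (running +50.7656)
  i=4: -2.6808·1.4326 − -2.8072·3.0841 = +4.8175 (running +55.5830)
  i=5: -2.8072·-2.3959 − -0.2773·1.4326 = +7.1229 (running +62.7060)
  i=6: -0.2773·-2.2887 − 3.3644·-2.3959 = +8.6952 (running +71.4012)
  i=7: 3.3644·0.9171 − 5.8884·-2.2887 = +16.5622 (running +87.9634)
Area = |Σ|/2 = |87.9634|/2 = 43.9817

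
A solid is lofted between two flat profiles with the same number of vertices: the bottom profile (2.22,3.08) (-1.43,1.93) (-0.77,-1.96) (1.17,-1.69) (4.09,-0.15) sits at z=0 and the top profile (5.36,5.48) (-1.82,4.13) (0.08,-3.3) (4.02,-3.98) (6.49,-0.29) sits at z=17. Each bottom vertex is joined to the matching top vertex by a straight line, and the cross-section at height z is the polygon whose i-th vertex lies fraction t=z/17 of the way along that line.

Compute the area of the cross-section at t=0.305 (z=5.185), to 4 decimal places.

Area at t=0.305: 27.6677

Cross-section at t=0.305: each vertex is (1-t)·p0[i] + t·p1[i].
  v1: (1-0.305)·(2.22,3.08) + 0.305·(5.36,5.48) = (3.1777,3.8120)
  v2: (1-0.305)·(-1.43,1.93) + 0.305·(-1.82,4.13) = (-1.5490,2.6010)
  v3: (1-0.305)·(-0.77,-1.96) + 0.305·(0.08,-3.3) = (-0.5108,-2.3687)
  v4: (1-0.305)·(1.17,-1.69) + 0.305·(4.02,-3.98) = (2.0393,-2.3884)
  v5: (1-0.305)·(4.09,-0.15) + 0.305·(6.49,-0.29) = (4.8220,-0.1927)
Shoelace sum Σ(x_i·y_{i+1} − x_{i+1}·y_i):
  i=1: 3.1777·2.6010 − -1.5490·3.8120 = +14.1698 (running +14.1698)
  i=2: -1.5490·-2.3687 − -0.5108·2.6010 = +4.9975 (running +19.1673)
  i=3: -0.5108·-2.3884 − 2.0393·-2.3687 = +6.0503 (running +25.2175)
  i=4: 2.0393·-0.1927 − 4.8220·-2.3884 = +11.1241 (running +36.3417)
  i=5: 4.8220·3.8120 − 3.1777·-0.1927 = +18.9938 (running +55.3355)
Area = |Σ|/2 = |55.3355|/2 = 27.6677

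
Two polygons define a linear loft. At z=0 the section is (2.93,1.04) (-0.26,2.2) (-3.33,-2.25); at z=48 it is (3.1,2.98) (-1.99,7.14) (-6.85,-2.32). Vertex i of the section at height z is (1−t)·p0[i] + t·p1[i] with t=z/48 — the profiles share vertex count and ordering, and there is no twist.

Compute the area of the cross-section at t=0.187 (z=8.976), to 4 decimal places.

Cross-section at t=0.187: each vertex is (1-t)·p0[i] + t·p1[i].
  v1: (1-0.187)·(2.93,1.04) + 0.187·(3.1,2.98) = (2.9618,1.4028)
  v2: (1-0.187)·(-0.26,2.2) + 0.187·(-1.99,7.14) = (-0.5835,3.1238)
  v3: (1-0.187)·(-3.33,-2.25) + 0.187·(-6.85,-2.32) = (-3.9882,-2.2631)
Shoelace sum Σ(x_i·y_{i+1} − x_{i+1}·y_i):
  i=1: 2.9618·3.1238 − -0.5835·1.4028 = +10.0705 (running +10.0705)
  i=2: -0.5835·-2.2631 − -3.9882·3.1238 = +13.7789 (running +23.8494)
  i=3: -3.9882·1.4028 − 2.9618·-2.2631 = +1.1082 (running +24.9576)
Area = |Σ|/2 = |24.9576|/2 = 12.4788

Area at t=0.187: 12.4788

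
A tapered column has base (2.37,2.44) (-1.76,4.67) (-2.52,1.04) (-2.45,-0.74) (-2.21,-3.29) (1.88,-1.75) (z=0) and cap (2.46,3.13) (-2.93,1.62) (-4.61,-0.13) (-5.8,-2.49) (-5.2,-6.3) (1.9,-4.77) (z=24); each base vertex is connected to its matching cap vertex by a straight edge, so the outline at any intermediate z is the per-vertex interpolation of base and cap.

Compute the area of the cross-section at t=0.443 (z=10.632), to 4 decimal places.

Cross-section at t=0.443: each vertex is (1-t)·p0[i] + t·p1[i].
  v1: (1-0.443)·(2.37,2.44) + 0.443·(2.46,3.13) = (2.4099,2.7457)
  v2: (1-0.443)·(-1.76,4.67) + 0.443·(-2.93,1.62) = (-2.2783,3.3188)
  v3: (1-0.443)·(-2.52,1.04) + 0.443·(-4.61,-0.13) = (-3.4459,0.5217)
  v4: (1-0.443)·(-2.45,-0.74) + 0.443·(-5.8,-2.49) = (-3.9341,-1.5153)
  v5: (1-0.443)·(-2.21,-3.29) + 0.443·(-5.2,-6.3) = (-3.5346,-4.6234)
  v6: (1-0.443)·(1.88,-1.75) + 0.443·(1.9,-4.77) = (1.8889,-3.0879)
Shoelace sum Σ(x_i·y_{i+1} − x_{i+1}·y_i):
  i=1: 2.4099·3.3188 − -2.2783·2.7457 = +14.2535 (running +14.2535)
  i=2: -2.2783·0.5217 − -3.4459·3.3188 = +10.2478 (running +24.5012)
  i=3: -3.4459·-1.5153 − -3.9341·0.5217 = +7.2737 (running +31.7749)
  i=4: -3.9341·-4.6234 − -3.5346·-1.5153 = +12.8330 (running +44.6080)
  i=5: -3.5346·-3.0879 − 1.8889·-4.6234 = +19.6473 (running +64.2553)
  i=6: 1.8889·2.7457 − 2.4099·-3.0879 = +12.6275 (running +76.8828)
Area = |Σ|/2 = |76.8828|/2 = 38.4414

Area at t=0.443: 38.4414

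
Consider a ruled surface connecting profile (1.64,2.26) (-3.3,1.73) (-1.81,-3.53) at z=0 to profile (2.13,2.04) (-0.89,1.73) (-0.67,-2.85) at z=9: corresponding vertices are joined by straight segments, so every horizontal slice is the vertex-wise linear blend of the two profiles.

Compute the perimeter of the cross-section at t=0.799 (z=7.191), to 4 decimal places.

Cross-section at t=0.799: each vertex is (1-t)·p0[i] + t·p1[i].
  v1: (1-0.799)·(1.64,2.26) + 0.799·(2.13,2.04) = (2.0315,2.0842)
  v2: (1-0.799)·(-3.3,1.73) + 0.799·(-0.89,1.73) = (-1.3744,1.7300)
  v3: (1-0.799)·(-1.81,-3.53) + 0.799·(-0.67,-2.85) = (-0.8991,-2.9867)
Perimeter = Σ |v_{i+1} − v_i|:
  edge 1→2: √(-3.4059² + -0.3542²) = 3.4243 (running 3.4243)
  edge 2→3: √(0.4753² + -4.7167²) = 4.7406 (running 8.1649)
  edge 3→1: √(2.9306² + 5.0709²) = 5.8569 (running 14.0217)
Perimeter = 14.0217

Perimeter at t=0.799: 14.0217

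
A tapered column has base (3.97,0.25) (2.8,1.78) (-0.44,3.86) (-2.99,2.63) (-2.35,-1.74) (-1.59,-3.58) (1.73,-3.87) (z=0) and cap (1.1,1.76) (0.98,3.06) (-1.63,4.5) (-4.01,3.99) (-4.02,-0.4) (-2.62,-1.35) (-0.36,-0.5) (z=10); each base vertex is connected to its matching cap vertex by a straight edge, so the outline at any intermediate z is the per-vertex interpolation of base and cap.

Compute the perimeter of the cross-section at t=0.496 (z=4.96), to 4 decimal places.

Cross-section at t=0.496: each vertex is (1-t)·p0[i] + t·p1[i].
  v1: (1-0.496)·(3.97,0.25) + 0.496·(1.1,1.76) = (2.5465,0.9990)
  v2: (1-0.496)·(2.8,1.78) + 0.496·(0.98,3.06) = (1.8973,2.4149)
  v3: (1-0.496)·(-0.44,3.86) + 0.496·(-1.63,4.5) = (-1.0302,4.1774)
  v4: (1-0.496)·(-2.99,2.63) + 0.496·(-4.01,3.99) = (-3.4959,3.3046)
  v5: (1-0.496)·(-2.35,-1.74) + 0.496·(-4.02,-0.4) = (-3.1783,-1.0754)
  v6: (1-0.496)·(-1.59,-3.58) + 0.496·(-2.62,-1.35) = (-2.1009,-2.4739)
  v7: (1-0.496)·(1.73,-3.87) + 0.496·(-0.36,-0.5) = (0.6934,-2.1985)
Perimeter = Σ |v_{i+1} − v_i|:
  edge 1→2: √(-0.6492² + 1.4159²) = 1.5577 (running 1.5577)
  edge 2→3: √(-2.9275² + 1.7626²) = 3.4172 (running 4.9748)
  edge 3→4: √(-2.4657² + -0.8729²) = 2.6156 (running 7.5904)
  edge 4→5: √(0.3176² + -4.3799²) = 4.3914 (running 11.9819)
  edge 5→6: √(1.0774² + -1.3986²) = 1.7655 (running 13.7473)
  edge 6→7: √(2.7942² + 0.2754²) = 2.8078 (running 16.5551)
  edge 7→1: √(1.8531² + 3.1974²) = 3.6956 (running 20.2507)
Perimeter = 20.2507

Perimeter at t=0.496: 20.2507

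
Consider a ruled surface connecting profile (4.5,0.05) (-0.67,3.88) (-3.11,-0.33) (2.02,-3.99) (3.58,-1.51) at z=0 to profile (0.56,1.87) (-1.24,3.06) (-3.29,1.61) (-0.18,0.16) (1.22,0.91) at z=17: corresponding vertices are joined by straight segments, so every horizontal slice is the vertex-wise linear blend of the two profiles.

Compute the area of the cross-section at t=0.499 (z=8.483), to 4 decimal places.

Area at t=0.499: 16.5794

Cross-section at t=0.499: each vertex is (1-t)·p0[i] + t·p1[i].
  v1: (1-0.499)·(4.5,0.05) + 0.499·(0.56,1.87) = (2.5339,0.9582)
  v2: (1-0.499)·(-0.67,3.88) + 0.499·(-1.24,3.06) = (-0.9544,3.4708)
  v3: (1-0.499)·(-3.11,-0.33) + 0.499·(-3.29,1.61) = (-3.1998,0.6381)
  v4: (1-0.499)·(2.02,-3.99) + 0.499·(-0.18,0.16) = (0.9222,-1.9192)
  v5: (1-0.499)·(3.58,-1.51) + 0.499·(1.22,0.91) = (2.4024,-0.3024)
Shoelace sum Σ(x_i·y_{i+1} − x_{i+1}·y_i):
  i=1: 2.5339·3.4708 − -0.9544·0.9582 = +9.7094 (running +9.7094)
  i=2: -0.9544·0.6381 − -3.1998·3.4708 = +10.4970 (running +20.2064)
  i=3: -3.1998·-1.9192 − 0.9222·0.6381 = +5.5525 (running +25.7589)
  i=4: 0.9222·-0.3024 − 2.4024·-1.9192 = +4.3316 (running +30.0905)
  i=5: 2.4024·0.9582 − 2.5339·-0.3024 = +3.0682 (running +33.1587)
Area = |Σ|/2 = |33.1587|/2 = 16.5794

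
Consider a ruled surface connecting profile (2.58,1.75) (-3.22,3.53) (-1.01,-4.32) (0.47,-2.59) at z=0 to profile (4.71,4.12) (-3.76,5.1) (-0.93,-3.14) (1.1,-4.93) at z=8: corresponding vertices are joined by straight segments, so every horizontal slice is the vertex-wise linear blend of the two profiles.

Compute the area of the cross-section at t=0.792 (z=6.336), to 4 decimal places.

Area at t=0.792: 40.2132

Cross-section at t=0.792: each vertex is (1-t)·p0[i] + t·p1[i].
  v1: (1-0.792)·(2.58,1.75) + 0.792·(4.71,4.12) = (4.2670,3.6270)
  v2: (1-0.792)·(-3.22,3.53) + 0.792·(-3.76,5.1) = (-3.6477,4.7734)
  v3: (1-0.792)·(-1.01,-4.32) + 0.792·(-0.93,-3.14) = (-0.9466,-3.3854)
  v4: (1-0.792)·(0.47,-2.59) + 0.792·(1.1,-4.93) = (0.9690,-4.4433)
Shoelace sum Σ(x_i·y_{i+1} − x_{i+1}·y_i):
  i=1: 4.2670·4.7734 − -3.6477·3.6270 = +33.5984 (running +33.5984)
  i=2: -3.6477·-3.3854 − -0.9466·4.7734 = +16.8677 (running +50.4661)
  i=3: -0.9466·-4.4433 − 0.9690·-3.3854 = +7.4865 (running +57.9526)
  i=4: 0.9690·3.6270 − 4.2670·-4.4433 = +22.4738 (running +80.4264)
Area = |Σ|/2 = |80.4264|/2 = 40.2132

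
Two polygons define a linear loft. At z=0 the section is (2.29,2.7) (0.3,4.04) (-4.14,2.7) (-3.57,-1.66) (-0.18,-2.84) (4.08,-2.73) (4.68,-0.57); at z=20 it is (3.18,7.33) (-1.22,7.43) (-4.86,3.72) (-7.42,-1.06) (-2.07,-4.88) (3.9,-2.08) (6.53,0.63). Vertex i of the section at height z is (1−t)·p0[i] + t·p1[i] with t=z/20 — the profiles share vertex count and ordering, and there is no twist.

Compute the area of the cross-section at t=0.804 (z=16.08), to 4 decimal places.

Area at t=0.804: 93.3952

Cross-section at t=0.804: each vertex is (1-t)·p0[i] + t·p1[i].
  v1: (1-0.804)·(2.29,2.7) + 0.804·(3.18,7.33) = (3.0056,6.4225)
  v2: (1-0.804)·(0.3,4.04) + 0.804·(-1.22,7.43) = (-0.9221,6.7656)
  v3: (1-0.804)·(-4.14,2.7) + 0.804·(-4.86,3.72) = (-4.7189,3.5201)
  v4: (1-0.804)·(-3.57,-1.66) + 0.804·(-7.42,-1.06) = (-6.6654,-1.1776)
  v5: (1-0.804)·(-0.18,-2.84) + 0.804·(-2.07,-4.88) = (-1.6996,-4.4802)
  v6: (1-0.804)·(4.08,-2.73) + 0.804·(3.9,-2.08) = (3.9353,-2.2074)
  v7: (1-0.804)·(4.68,-0.57) + 0.804·(6.53,0.63) = (6.1674,0.3948)
Shoelace sum Σ(x_i·y_{i+1} − x_{i+1}·y_i):
  i=1: 3.0056·6.7656 − -0.9221·6.4225 = +26.2564 (running +26.2564)
  i=2: -0.9221·3.5201 − -4.7189·6.7656 = +28.6801 (running +54.9364)
  i=3: -4.7189·-1.1776 − -6.6654·3.5201 = +29.0197 (running +83.9561)
  i=4: -6.6654·-4.4802 − -1.6996·-1.1776 = +27.8607 (running +111.8168)
  i=5: -1.6996·-2.2074 − 3.9353·-4.4802 = +21.3823 (running +133.1991)
  i=6: 3.9353·0.3948 − 6.1674·-2.2074 = +15.1676 (running +148.3667)
  i=7: 6.1674·6.4225 − 3.0056·0.3948 = +38.4237 (running +186.7903)
Area = |Σ|/2 = |186.7903|/2 = 93.3952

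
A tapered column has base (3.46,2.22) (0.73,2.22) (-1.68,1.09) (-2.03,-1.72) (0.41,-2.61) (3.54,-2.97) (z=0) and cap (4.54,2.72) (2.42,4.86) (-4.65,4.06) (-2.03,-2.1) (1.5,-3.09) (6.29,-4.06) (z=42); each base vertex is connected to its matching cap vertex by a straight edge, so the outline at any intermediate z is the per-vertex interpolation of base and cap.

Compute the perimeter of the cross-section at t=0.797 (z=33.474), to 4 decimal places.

Cross-section at t=0.797: each vertex is (1-t)·p0[i] + t·p1[i].
  v1: (1-0.797)·(3.46,2.22) + 0.797·(4.54,2.72) = (4.3208,2.6185)
  v2: (1-0.797)·(0.73,2.22) + 0.797·(2.42,4.86) = (2.0769,4.3241)
  v3: (1-0.797)·(-1.68,1.09) + 0.797·(-4.65,4.06) = (-4.0471,3.4571)
  v4: (1-0.797)·(-2.03,-1.72) + 0.797·(-2.03,-2.1) = (-2.0300,-2.0229)
  v5: (1-0.797)·(0.41,-2.61) + 0.797·(1.5,-3.09) = (1.2787,-2.9926)
  v6: (1-0.797)·(3.54,-2.97) + 0.797·(6.29,-4.06) = (5.7317,-3.8387)
Perimeter = Σ |v_{i+1} − v_i|:
  edge 1→2: √(-2.2438² + 1.7056²) = 2.8185 (running 2.8185)
  edge 2→3: √(-6.1240² + -0.8670²) = 6.1851 (running 9.0036)
  edge 3→4: √(2.0171² + -5.4800²) = 5.8394 (running 14.8429)
  edge 4→5: √(3.3087² + -0.9697²) = 3.4479 (running 18.2908)
  edge 5→6: √(4.4530² + -0.8462²) = 4.5327 (running 22.8236)
  edge 6→1: √(-1.4110² + 6.4572²) = 6.6096 (running 29.4331)
Perimeter = 29.4331

Perimeter at t=0.797: 29.4331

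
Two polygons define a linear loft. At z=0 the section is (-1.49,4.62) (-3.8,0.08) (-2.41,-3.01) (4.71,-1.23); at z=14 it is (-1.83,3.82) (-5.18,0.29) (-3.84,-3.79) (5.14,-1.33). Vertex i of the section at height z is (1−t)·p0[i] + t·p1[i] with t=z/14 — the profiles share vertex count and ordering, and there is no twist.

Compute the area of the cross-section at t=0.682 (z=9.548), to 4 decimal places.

Cross-section at t=0.682: each vertex is (1-t)·p0[i] + t·p1[i].
  v1: (1-0.682)·(-1.49,4.62) + 0.682·(-1.83,3.82) = (-1.7219,4.0744)
  v2: (1-0.682)·(-3.8,0.08) + 0.682·(-5.18,0.29) = (-4.7412,0.2232)
  v3: (1-0.682)·(-2.41,-3.01) + 0.682·(-3.84,-3.79) = (-3.3853,-3.5420)
  v4: (1-0.682)·(4.71,-1.23) + 0.682·(5.14,-1.33) = (5.0033,-1.2982)
Shoelace sum Σ(x_i·y_{i+1} − x_{i+1}·y_i):
  i=1: -1.7219·0.2232 − -4.7412·4.0744 = +18.9330 (running +18.9330)
  i=2: -4.7412·-3.5420 − -3.3853·0.2232 = +17.5487 (running +36.4817)
  i=3: -3.3853·-1.2982 − 5.0033·-3.5420 = +22.1161 (running +58.5978)
  i=4: 5.0033·4.0744 − -1.7219·-1.2982 = +18.1499 (running +76.7477)
Area = |Σ|/2 = |76.7477|/2 = 38.3739

Area at t=0.682: 38.3739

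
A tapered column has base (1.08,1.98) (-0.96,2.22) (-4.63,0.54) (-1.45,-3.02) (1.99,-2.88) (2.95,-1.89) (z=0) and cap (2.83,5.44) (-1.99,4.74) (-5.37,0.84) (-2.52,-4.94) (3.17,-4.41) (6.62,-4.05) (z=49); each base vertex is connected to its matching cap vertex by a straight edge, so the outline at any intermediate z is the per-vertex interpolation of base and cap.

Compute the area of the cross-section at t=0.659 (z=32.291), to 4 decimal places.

Cross-section at t=0.659: each vertex is (1-t)·p0[i] + t·p1[i].
  v1: (1-0.659)·(1.08,1.98) + 0.659·(2.83,5.44) = (2.2333,4.2601)
  v2: (1-0.659)·(-0.96,2.22) + 0.659·(-1.99,4.74) = (-1.6388,3.8807)
  v3: (1-0.659)·(-4.63,0.54) + 0.659·(-5.37,0.84) = (-5.1177,0.7377)
  v4: (1-0.659)·(-1.45,-3.02) + 0.659·(-2.52,-4.94) = (-2.1551,-4.2853)
  v5: (1-0.659)·(1.99,-2.88) + 0.659·(3.17,-4.41) = (2.7676,-3.8883)
  v6: (1-0.659)·(2.95,-1.89) + 0.659·(6.62,-4.05) = (5.3685,-3.3134)
Shoelace sum Σ(x_i·y_{i+1} − x_{i+1}·y_i):
  i=1: 2.2333·3.8807 − -1.6388·4.2601 = +15.6479 (running +15.6479)
  i=2: -1.6388·0.7377 − -5.1177·3.8807 = +18.6511 (running +34.2990)
  i=3: -5.1177·-4.2853 − -2.1551·0.7377 = +23.5204 (running +57.8194)
  i=4: -2.1551·-3.8883 − 2.7676·-4.2853 = +20.2398 (running +78.0592)
  i=5: 2.7676·-3.3134 − 5.3685·-3.8883 = +11.7040 (running +89.7631)
  i=6: 5.3685·4.2601 − 2.2333·-3.3134 = +30.2704 (running +120.0336)
Area = |Σ|/2 = |120.0336|/2 = 60.0168

Area at t=0.659: 60.0168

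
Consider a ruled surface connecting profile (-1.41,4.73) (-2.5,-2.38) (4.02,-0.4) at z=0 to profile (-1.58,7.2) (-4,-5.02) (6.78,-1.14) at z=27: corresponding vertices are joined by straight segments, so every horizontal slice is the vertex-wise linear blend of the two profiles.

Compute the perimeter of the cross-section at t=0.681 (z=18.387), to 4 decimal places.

Cross-section at t=0.681: each vertex is (1-t)·p0[i] + t·p1[i].
  v1: (1-0.681)·(-1.41,4.73) + 0.681·(-1.58,7.2) = (-1.5258,6.4121)
  v2: (1-0.681)·(-2.5,-2.38) + 0.681·(-4,-5.02) = (-3.5215,-4.1778)
  v3: (1-0.681)·(4.02,-0.4) + 0.681·(6.78,-1.14) = (5.8996,-0.9039)
Perimeter = Σ |v_{i+1} − v_i|:
  edge 1→2: √(-1.9957² + -10.5899²) = 10.7763 (running 10.7763)
  edge 2→3: √(9.4211² + 3.2739²) = 9.9737 (running 20.7500)
  edge 3→1: √(-7.4253² + 7.3160²) = 10.4240 (running 31.1740)
Perimeter = 31.1740

Perimeter at t=0.681: 31.1740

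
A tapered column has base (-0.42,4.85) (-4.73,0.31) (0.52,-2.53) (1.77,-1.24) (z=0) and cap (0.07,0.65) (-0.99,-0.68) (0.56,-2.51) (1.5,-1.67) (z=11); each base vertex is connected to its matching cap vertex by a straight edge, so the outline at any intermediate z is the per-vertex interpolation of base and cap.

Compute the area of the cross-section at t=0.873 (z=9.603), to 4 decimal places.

Cross-section at t=0.873: each vertex is (1-t)·p0[i] + t·p1[i].
  v1: (1-0.873)·(-0.42,4.85) + 0.873·(0.07,0.65) = (0.0078,1.1834)
  v2: (1-0.873)·(-4.73,0.31) + 0.873·(-0.99,-0.68) = (-1.4650,-0.5543)
  v3: (1-0.873)·(0.52,-2.53) + 0.873·(0.56,-2.51) = (0.5549,-2.5125)
  v4: (1-0.873)·(1.77,-1.24) + 0.873·(1.5,-1.67) = (1.5343,-1.6154)
Shoelace sum Σ(x_i·y_{i+1} − x_{i+1}·y_i):
  i=1: 0.0078·-0.5543 − -1.4650·1.1834 = +1.7294 (running +1.7294)
  i=2: -1.4650·-2.5125 − 0.5549·-0.5543 = +3.9884 (running +5.7177)
  i=3: 0.5549·-1.6154 − 1.5343·-2.5125 = +2.9586 (running +8.6763)
  i=4: 1.5343·1.1834 − 0.0078·-1.6154 = +1.8282 (running +10.5045)
Area = |Σ|/2 = |10.5045|/2 = 5.2523

Area at t=0.873: 5.2523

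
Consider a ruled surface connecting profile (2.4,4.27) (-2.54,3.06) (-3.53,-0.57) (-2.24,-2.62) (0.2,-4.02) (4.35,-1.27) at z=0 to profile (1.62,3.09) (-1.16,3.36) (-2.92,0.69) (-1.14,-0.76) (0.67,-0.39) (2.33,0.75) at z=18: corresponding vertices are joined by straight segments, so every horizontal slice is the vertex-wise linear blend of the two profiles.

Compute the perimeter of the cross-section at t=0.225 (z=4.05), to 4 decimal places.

Perimeter at t=0.225: 22.4384

Cross-section at t=0.225: each vertex is (1-t)·p0[i] + t·p1[i].
  v1: (1-0.225)·(2.4,4.27) + 0.225·(1.62,3.09) = (2.2245,4.0045)
  v2: (1-0.225)·(-2.54,3.06) + 0.225·(-1.16,3.36) = (-2.2295,3.1275)
  v3: (1-0.225)·(-3.53,-0.57) + 0.225·(-2.92,0.69) = (-3.3927,-0.2865)
  v4: (1-0.225)·(-2.24,-2.62) + 0.225·(-1.14,-0.76) = (-1.9925,-2.2015)
  v5: (1-0.225)·(0.2,-4.02) + 0.225·(0.67,-0.39) = (0.3058,-3.2033)
  v6: (1-0.225)·(4.35,-1.27) + 0.225·(2.33,0.75) = (3.8955,-0.8155)
Perimeter = Σ |v_{i+1} − v_i|:
  edge 1→2: √(-4.4540² + -0.8770²) = 4.5395 (running 4.5395)
  edge 2→3: √(-1.1632² + -3.4140²) = 3.6067 (running 8.1463)
  edge 3→4: √(1.4002² + -1.9150²) = 2.3723 (running 10.5186)
  edge 4→5: √(2.2983² + -1.0018²) = 2.5071 (running 13.0257)
  edge 5→6: √(3.5897² + 2.3878²) = 4.3113 (running 17.3370)
  edge 6→1: √(-1.6710² + 4.8200²) = 5.1014 (running 22.4384)
Perimeter = 22.4384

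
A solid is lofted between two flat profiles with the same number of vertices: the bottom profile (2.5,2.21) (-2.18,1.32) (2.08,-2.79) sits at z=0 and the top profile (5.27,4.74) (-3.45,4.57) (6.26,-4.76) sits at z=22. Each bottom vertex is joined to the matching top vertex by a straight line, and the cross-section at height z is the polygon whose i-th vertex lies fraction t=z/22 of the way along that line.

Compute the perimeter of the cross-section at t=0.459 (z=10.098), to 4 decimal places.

Cross-section at t=0.459: each vertex is (1-t)·p0[i] + t·p1[i].
  v1: (1-0.459)·(2.5,2.21) + 0.459·(5.27,4.74) = (3.7714,3.3713)
  v2: (1-0.459)·(-2.18,1.32) + 0.459·(-3.45,4.57) = (-2.7629,2.8117)
  v3: (1-0.459)·(2.08,-2.79) + 0.459·(6.26,-4.76) = (3.9986,-3.6942)
Perimeter = Σ |v_{i+1} − v_i|:
  edge 1→2: √(-6.5344² + -0.5595²) = 6.5583 (running 6.5583)
  edge 2→3: √(6.7615² + -6.5060²) = 9.3833 (running 15.9416)
  edge 3→1: √(-0.2272² + 7.0655²) = 7.0692 (running 23.0107)
Perimeter = 23.0107

Perimeter at t=0.459: 23.0107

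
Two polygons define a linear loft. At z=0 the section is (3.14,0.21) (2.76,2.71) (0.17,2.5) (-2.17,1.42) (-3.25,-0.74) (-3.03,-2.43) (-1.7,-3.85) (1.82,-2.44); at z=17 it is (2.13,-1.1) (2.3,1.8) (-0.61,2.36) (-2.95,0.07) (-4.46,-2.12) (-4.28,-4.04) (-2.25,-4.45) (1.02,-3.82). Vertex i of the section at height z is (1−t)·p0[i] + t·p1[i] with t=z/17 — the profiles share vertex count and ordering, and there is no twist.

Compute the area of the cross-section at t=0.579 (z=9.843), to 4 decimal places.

Cross-section at t=0.579: each vertex is (1-t)·p0[i] + t·p1[i].
  v1: (1-0.579)·(3.14,0.21) + 0.579·(2.13,-1.1) = (2.5552,-0.5485)
  v2: (1-0.579)·(2.76,2.71) + 0.579·(2.3,1.8) = (2.4937,2.1831)
  v3: (1-0.579)·(0.17,2.5) + 0.579·(-0.61,2.36) = (-0.2816,2.4189)
  v4: (1-0.579)·(-2.17,1.42) + 0.579·(-2.95,0.07) = (-2.6216,0.6383)
  v5: (1-0.579)·(-3.25,-0.74) + 0.579·(-4.46,-2.12) = (-3.9506,-1.5390)
  v6: (1-0.579)·(-3.03,-2.43) + 0.579·(-4.28,-4.04) = (-3.7538,-3.3622)
  v7: (1-0.579)·(-1.7,-3.85) + 0.579·(-2.25,-4.45) = (-2.0184,-4.1974)
  v8: (1-0.579)·(1.82,-2.44) + 0.579·(1.02,-3.82) = (1.3568,-3.2390)
Shoelace sum Σ(x_i·y_{i+1} − x_{i+1}·y_i):
  i=1: 2.5552·2.1831 − 2.4937·-0.5485 = +6.9461 (running +6.9461)
  i=2: 2.4937·2.4189 − -0.2816·2.1831 = +6.6468 (running +13.5929)
  i=3: -0.2816·0.6383 − -2.6216·2.4189 = +6.1618 (running +19.7546)
  i=4: -2.6216·-1.5390 − -3.9506·0.6383 = +6.5566 (running +26.3112)
  i=5: -3.9506·-3.3622 − -3.7538·-1.5390 = +7.5055 (running +33.8168)
  i=6: -3.7538·-4.1974 − -2.0184·-3.3622 = +8.9696 (running +42.7863)
  i=7: -2.0184·-3.2390 − 1.3568·-4.1974 = +12.2328 (running +55.0192)
  i=8: 1.3568·-0.5485 − 2.5552·-3.2390 = +7.5322 (running +62.5514)
Area = |Σ|/2 = |62.5514|/2 = 31.2757

Area at t=0.579: 31.2757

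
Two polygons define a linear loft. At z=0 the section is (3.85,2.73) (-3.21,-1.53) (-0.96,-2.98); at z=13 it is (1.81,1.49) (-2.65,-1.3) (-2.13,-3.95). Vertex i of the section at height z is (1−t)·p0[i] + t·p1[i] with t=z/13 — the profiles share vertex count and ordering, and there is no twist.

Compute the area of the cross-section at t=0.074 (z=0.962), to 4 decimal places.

Cross-section at t=0.074: each vertex is (1-t)·p0[i] + t·p1[i].
  v1: (1-0.074)·(3.85,2.73) + 0.074·(1.81,1.49) = (3.6990,2.6382)
  v2: (1-0.074)·(-3.21,-1.53) + 0.074·(-2.65,-1.3) = (-3.1686,-1.5130)
  v3: (1-0.074)·(-0.96,-2.98) + 0.074·(-2.13,-3.95) = (-1.0466,-3.0518)
Shoelace sum Σ(x_i·y_{i+1} − x_{i+1}·y_i):
  i=1: 3.6990·-1.5130 − -3.1686·2.6382 = +2.7628 (running +2.7628)
  i=2: -3.1686·-3.0518 − -1.0466·-1.5130 = +8.0863 (running +10.8491)
  i=3: -1.0466·2.6382 − 3.6990·-3.0518 = +8.5275 (running +19.3767)
Area = |Σ|/2 = |19.3767|/2 = 9.6883

Area at t=0.074: 9.6883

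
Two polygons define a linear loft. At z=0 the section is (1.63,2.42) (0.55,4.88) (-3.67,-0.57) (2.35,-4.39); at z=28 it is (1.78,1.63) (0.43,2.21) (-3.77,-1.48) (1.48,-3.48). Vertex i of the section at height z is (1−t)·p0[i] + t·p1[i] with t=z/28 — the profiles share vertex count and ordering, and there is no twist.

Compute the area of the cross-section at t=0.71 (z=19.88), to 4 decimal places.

Cross-section at t=0.71: each vertex is (1-t)·p0[i] + t·p1[i].
  v1: (1-0.71)·(1.63,2.42) + 0.71·(1.78,1.63) = (1.7365,1.8591)
  v2: (1-0.71)·(0.55,4.88) + 0.71·(0.43,2.21) = (0.4648,2.9843)
  v3: (1-0.71)·(-3.67,-0.57) + 0.71·(-3.77,-1.48) = (-3.7410,-1.2161)
  v4: (1-0.71)·(2.35,-4.39) + 0.71·(1.48,-3.48) = (1.7323,-3.7439)
Shoelace sum Σ(x_i·y_{i+1} − x_{i+1}·y_i):
  i=1: 1.7365·2.9843 − 0.4648·1.8591 = +4.3181 (running +4.3181)
  i=2: 0.4648·-1.2161 − -3.7410·2.9843 = +10.5990 (running +14.9172)
  i=3: -3.7410·-3.7439 − 1.7323·-1.2161 = +16.1126 (running +31.0297)
  i=4: 1.7323·1.8591 − 1.7365·-3.7439 = +9.7218 (running +40.7515)
Area = |Σ|/2 = |40.7515|/2 = 20.3758

Area at t=0.71: 20.3758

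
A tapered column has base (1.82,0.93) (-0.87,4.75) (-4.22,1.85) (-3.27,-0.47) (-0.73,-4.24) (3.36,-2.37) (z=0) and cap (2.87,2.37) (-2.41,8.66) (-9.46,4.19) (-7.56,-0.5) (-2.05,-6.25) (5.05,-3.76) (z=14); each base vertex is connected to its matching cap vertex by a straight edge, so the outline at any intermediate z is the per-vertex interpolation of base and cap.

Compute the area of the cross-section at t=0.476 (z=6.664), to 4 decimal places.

Area at t=0.476: 71.5134

Cross-section at t=0.476: each vertex is (1-t)·p0[i] + t·p1[i].
  v1: (1-0.476)·(1.82,0.93) + 0.476·(2.87,2.37) = (2.3198,1.6154)
  v2: (1-0.476)·(-0.87,4.75) + 0.476·(-2.41,8.66) = (-1.6030,6.6112)
  v3: (1-0.476)·(-4.22,1.85) + 0.476·(-9.46,4.19) = (-6.7142,2.9638)
  v4: (1-0.476)·(-3.27,-0.47) + 0.476·(-7.56,-0.5) = (-5.3120,-0.4843)
  v5: (1-0.476)·(-0.73,-4.24) + 0.476·(-2.05,-6.25) = (-1.3583,-5.1968)
  v6: (1-0.476)·(3.36,-2.37) + 0.476·(5.05,-3.76) = (4.1644,-3.0316)
Shoelace sum Σ(x_i·y_{i+1} − x_{i+1}·y_i):
  i=1: 2.3198·6.6112 − -1.6030·1.6154 = +17.9262 (running +17.9262)
  i=2: -1.6030·2.9638 − -6.7142·6.6112 = +39.6378 (running +57.5639)
  i=3: -6.7142·-0.4843 − -5.3120·2.9638 = +18.9956 (running +76.5596)
  i=4: -5.3120·-5.1968 − -1.3583·-0.4843 = +26.9476 (running +103.5071)
  i=5: -1.3583·-3.0316 − 4.1644·-5.1968 = +25.7595 (running +129.2667)
  i=6: 4.1644·1.6154 − 2.3198·-3.0316 = +13.7602 (running +143.0269)
Area = |Σ|/2 = |143.0269|/2 = 71.5134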